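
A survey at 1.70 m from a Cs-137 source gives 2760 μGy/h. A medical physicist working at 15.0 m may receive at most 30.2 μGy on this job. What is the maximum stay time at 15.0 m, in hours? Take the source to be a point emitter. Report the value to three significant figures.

0.852 h

Since intensity falls as 1/r², rate at 15.0 m:
(1.70/15.0)² = 0.01284, so 2760 × 0.01284 = 35.44 μGy/h.
Stay time = 30.2 μGy ÷ 35.44 μGy/h = 0.8521 h.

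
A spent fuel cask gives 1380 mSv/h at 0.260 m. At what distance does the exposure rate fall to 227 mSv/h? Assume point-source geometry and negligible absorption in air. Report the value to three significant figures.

0.641 m

Applying the 1/r² law, d₂ = d₁·√(I₁/I₂).
I₁/I₂ = 1380/227 = 6.079, so d₂ = 0.260 × √6.079 = 0.6410 m.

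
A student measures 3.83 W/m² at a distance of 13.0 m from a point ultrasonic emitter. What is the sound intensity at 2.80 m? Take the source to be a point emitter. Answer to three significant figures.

Using I₁d₁² = I₂d₂², the rate at 2.80 m is
3.83 × (13.0/2.80)² = 3.83 × 21.56 = 82.57 W/m².

82.6 W/m²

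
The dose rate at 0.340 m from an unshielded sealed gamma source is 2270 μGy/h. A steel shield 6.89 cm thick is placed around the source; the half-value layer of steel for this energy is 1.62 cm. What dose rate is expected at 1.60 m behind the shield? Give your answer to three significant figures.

Distance alone: (0.340/1.60)² = 0.04516, so 2270 × 0.04516 = 102.5 μGy/h.
Shield: 6.89/1.62 = 4.253 half-value layers → attenuation 2^(−4.253) = 0.05245.
Combined: 102.5 × 0.05245 = 5.376 μGy/h.

5.38 μGy/h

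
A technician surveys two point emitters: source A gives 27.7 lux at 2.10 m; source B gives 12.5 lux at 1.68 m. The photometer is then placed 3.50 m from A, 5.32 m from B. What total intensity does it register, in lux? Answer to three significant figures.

11.2 lux

By superposition, sum each source's inverse-square contribution:
A: 27.7 × (2.10/3.50)² = 9.972 lux
B: 12.5 × (1.68/5.32)² = 1.247 lux
Total = 9.972 + 1.247 = 11.22 lux.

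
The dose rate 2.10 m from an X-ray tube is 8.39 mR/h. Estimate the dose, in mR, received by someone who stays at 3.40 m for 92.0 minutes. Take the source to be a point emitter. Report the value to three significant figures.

Using I₁d₁² = I₂d₂², rate at 3.40 m:
8.39 × (2.10/3.40)² = 8.39 × 0.3815 = 3.201 mR/h.
Dose = rate × time = 3.201 mR/h × 1.533 h = 4.907 mR.

4.91 mR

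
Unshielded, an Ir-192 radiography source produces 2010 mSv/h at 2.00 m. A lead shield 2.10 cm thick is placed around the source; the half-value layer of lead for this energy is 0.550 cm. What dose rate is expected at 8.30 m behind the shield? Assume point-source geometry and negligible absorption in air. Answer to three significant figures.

Distance alone: (2.00/8.30)² = 0.05806, so 2010 × 0.05806 = 116.7 mSv/h.
Shield: 2.10/0.550 = 3.818 half-value layers → attenuation 2^(−3.818) = 0.07090.
Combined: 116.7 × 0.07090 = 8.274 mSv/h.

8.27 mSv/h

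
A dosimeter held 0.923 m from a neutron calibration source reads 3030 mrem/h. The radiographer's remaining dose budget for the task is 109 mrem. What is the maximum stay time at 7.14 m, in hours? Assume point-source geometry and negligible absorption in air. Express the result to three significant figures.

Since intensity falls as 1/r², rate at 7.14 m:
(0.923/7.14)² = 0.01671, so 3030 × 0.01671 = 50.63 mrem/h.
Stay time = 109 mrem ÷ 50.63 mrem/h = 2.153 h.

2.15 h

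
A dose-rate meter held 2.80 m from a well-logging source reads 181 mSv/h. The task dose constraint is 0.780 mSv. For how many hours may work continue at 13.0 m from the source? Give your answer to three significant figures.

0.0929 h

Applying the 1/r² law, rate at 13.0 m:
(2.80/13.0)² = 0.04639, so 181 × 0.04639 = 8.397 mSv/h.
Stay time = 0.780 mSv ÷ 8.397 mSv/h = 0.09289 h.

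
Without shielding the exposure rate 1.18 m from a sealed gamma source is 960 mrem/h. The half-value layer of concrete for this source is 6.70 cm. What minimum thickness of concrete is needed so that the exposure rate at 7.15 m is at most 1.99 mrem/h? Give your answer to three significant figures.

At 7.15 m, distance alone gives 960 × (1.18/7.15)² = 960 × 0.02724 = 26.15 mrem/h.
Further attenuation needed: 26.15/1.99 = 13.14.
n = log₂(13.14) = 3.716 half-value layers.
Thickness = 3.716 × 6.70 cm = 24.90 cm.

24.9 cm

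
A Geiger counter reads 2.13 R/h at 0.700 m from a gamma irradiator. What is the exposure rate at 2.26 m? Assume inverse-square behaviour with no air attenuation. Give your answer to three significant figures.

Applying the 1/r² law, the rate at 2.26 m is
2.13 × (0.700/2.26)² = 2.13 × 0.09594 = 0.2044 R/h.

0.204 R/h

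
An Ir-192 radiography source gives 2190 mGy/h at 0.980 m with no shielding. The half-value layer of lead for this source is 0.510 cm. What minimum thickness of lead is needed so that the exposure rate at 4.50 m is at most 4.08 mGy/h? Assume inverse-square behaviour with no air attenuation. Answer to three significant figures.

2.38 cm

At 4.50 m, distance alone gives 2190 × (0.980/4.50)² = 2190 × 0.04743 = 103.9 mGy/h.
Further attenuation needed: 103.9/4.08 = 25.47.
n = log₂(25.47) = 4.671 half-value layers.
Thickness = 4.671 × 0.510 cm = 2.382 cm.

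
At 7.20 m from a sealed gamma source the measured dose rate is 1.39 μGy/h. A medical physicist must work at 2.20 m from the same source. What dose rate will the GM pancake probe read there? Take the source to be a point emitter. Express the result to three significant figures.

Since intensity falls as 1/r², scaling from 7.20 m to 2.20 m:
1.39 × (7.20/2.20)² = 1.39 × 10.71 = 14.89 μGy/h.

14.9 μGy/h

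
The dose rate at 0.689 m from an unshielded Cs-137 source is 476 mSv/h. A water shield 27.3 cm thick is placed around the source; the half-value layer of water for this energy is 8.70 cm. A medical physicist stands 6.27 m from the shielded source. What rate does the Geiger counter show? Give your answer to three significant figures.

Distance alone: 476 × (0.689/6.27)² = 476 × 0.01208 = 5.750 mSv/h.
Shield: 27.3/8.70 = 3.138 half-value layers → attenuation 2^(−3.138) = 0.1136.
Combined: 5.750 × 0.1136 = 0.6532 mSv/h.

0.653 mSv/h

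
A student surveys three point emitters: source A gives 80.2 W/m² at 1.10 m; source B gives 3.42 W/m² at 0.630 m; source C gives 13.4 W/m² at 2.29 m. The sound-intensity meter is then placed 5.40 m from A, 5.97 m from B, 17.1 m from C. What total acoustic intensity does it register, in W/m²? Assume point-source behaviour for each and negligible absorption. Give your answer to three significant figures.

Each source contributes Iᵢ·(dᵢ/rᵢ)²; contributions add.
A: 80.2 × (1.10/5.40)² = 3.328 W/m²
B: 3.42 × (0.630/5.97)² = 0.03809 W/m²
C: 13.4 × (2.29/17.1)² = 0.2403 W/m²
Total = 3.328 + 0.03809 + 0.2403 = 3.606 W/m².

3.61 W/m²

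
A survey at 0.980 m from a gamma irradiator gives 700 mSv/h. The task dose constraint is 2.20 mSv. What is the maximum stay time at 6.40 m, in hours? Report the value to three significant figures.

Since intensity falls as 1/r², rate at 6.40 m:
700 × (0.980/6.40)² = 700 × 0.02345 = 16.41 mSv/h.
Stay time = 2.20 mSv ÷ 16.41 mSv/h = 0.1341 h.

0.134 h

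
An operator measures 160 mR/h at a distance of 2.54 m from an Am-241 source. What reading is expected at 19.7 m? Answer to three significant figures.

2.66 mR/h

Using I₁d₁² = I₂d₂², the rate at 19.7 m is
(2.54/19.7)² = 0.01662, so 160 × 0.01662 = 2.659 mR/h.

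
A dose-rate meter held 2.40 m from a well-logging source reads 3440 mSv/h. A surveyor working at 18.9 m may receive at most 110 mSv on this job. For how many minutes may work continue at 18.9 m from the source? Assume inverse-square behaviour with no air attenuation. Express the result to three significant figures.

119 min

Intensity scales as (d₁/d₂)², so rate at 18.9 m:
3440 × (2.40/18.9)² = 3440 × 0.01612 = 55.45 mSv/h.
Stay time = 110 mSv ÷ 55.45 mSv/h = 1.984 h = 119.0 min.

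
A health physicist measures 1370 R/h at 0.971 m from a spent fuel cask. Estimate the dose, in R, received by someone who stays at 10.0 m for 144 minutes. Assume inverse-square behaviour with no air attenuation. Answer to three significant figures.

Since intensity falls as 1/r², rate at 10.0 m:
1370 × (0.971/10.0)² = 1370 × 0.009428 = 12.92 R/h.
Dose = rate × time = 12.92 R/h × 2.400 h = 31.01 R.

31.0 R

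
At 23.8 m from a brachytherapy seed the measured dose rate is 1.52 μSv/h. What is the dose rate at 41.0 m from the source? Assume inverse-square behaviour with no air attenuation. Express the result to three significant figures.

Intensity scales as (d₁/d₂)², so scaling from 23.8 m to 41.0 m:
(23.8/41.0)² = 0.3370, so 1.52 × 0.3370 = 0.5122 μSv/h.

0.512 μSv/h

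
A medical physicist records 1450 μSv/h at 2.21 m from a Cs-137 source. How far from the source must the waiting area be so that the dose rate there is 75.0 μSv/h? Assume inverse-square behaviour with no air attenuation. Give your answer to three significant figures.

9.72 m

Applying the 1/r² law, d₂ = d₁·√(I₁/I₂).
I₁/I₂ = 1450/75.0 = 19.33, so d₂ = 2.21 × √19.33 = 9.716 m.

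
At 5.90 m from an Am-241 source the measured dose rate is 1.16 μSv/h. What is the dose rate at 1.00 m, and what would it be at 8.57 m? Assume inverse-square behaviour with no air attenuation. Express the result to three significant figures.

40.4 μSv/h; 0.550 μSv/h

Since intensity falls as 1/r²,
At 1.00 m: 1.16 × (5.90/1.00)² = 1.16 × 34.81 = 40.38 μSv/h
At 8.57 m: 40.38 × (1.00/8.57)² = 40.38 × 0.01362 = 0.5500 μSv/h.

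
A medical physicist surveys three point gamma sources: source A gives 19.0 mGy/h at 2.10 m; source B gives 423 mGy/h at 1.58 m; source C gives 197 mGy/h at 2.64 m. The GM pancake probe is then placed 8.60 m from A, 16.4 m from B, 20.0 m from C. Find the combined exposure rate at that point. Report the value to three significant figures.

By superposition, sum each source's inverse-square contribution:
A: 19.0 × (2.10/8.60)² = 1.133 mGy/h
B: 423 × (1.58/16.4)² = 3.926 mGy/h
C: 197 × (2.64/20.0)² = 3.433 mGy/h
Total = 1.133 + 3.926 + 3.433 = 8.492 mGy/h.

8.49 mGy/h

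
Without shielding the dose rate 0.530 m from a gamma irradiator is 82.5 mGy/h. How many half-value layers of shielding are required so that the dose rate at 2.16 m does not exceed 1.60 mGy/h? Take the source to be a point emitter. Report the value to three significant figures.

At 2.16 m, distance alone gives 82.5 × (0.530/2.16)² = 82.5 × 0.06021 = 4.967 mGy/h.
Further attenuation needed: 4.967/1.60 = 3.104.
n = log₂(3.104) = 1.634 half-value layers.

1.63 half-value layers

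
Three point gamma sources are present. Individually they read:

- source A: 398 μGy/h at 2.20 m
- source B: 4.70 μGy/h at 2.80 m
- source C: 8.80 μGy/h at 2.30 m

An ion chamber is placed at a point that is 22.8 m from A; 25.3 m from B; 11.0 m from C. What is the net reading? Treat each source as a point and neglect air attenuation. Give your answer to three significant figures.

Each source contributes Iᵢ·(dᵢ/rᵢ)²; contributions add.
A: 398 × (2.20/22.8)² = 3.706 μGy/h
B: 4.70 × (2.80/25.3)² = 0.05757 μGy/h
C: 8.80 × (2.30/11.0)² = 0.3847 μGy/h
Total = 3.706 + 0.05757 + 0.3847 = 4.148 μGy/h.

4.15 μGy/h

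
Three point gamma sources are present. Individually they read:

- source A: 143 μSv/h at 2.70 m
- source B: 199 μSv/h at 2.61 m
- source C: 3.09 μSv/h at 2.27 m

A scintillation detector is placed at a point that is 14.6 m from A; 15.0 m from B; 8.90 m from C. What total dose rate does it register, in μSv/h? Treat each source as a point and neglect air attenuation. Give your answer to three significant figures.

11.1 μSv/h

Each source contributes Iᵢ·(dᵢ/rᵢ)²; contributions add.
A: 143 × (2.70/14.6)² = 4.891 μSv/h
B: 199 × (2.61/15.0)² = 6.025 μSv/h
C: 3.09 × (2.27/8.90)² = 0.2010 μSv/h
Total = 4.891 + 6.025 + 0.2010 = 11.12 μSv/h.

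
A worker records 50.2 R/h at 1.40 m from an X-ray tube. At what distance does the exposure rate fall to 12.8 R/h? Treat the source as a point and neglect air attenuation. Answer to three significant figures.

2.77 m

By the inverse-square law, d₂ = d₁·√(I₁/I₂).
I₁/I₂ = 50.2/12.8 = 3.922, so d₂ = 1.40 × √3.922 = 2.773 m.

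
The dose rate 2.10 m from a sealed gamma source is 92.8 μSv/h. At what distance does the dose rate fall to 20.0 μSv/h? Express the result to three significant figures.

4.52 m

Intensity scales as (d₁/d₂)², so d₂ = d₁·√(I₁/I₂).
I₁/I₂ = 92.8/20.0 = 4.640, so d₂ = 2.10 × √4.640 = 4.524 m.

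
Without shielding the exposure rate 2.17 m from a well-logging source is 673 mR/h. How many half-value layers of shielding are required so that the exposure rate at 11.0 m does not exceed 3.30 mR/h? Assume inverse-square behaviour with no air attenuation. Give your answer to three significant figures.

2.99 half-value layers

At 11.0 m, distance alone gives 673 × (2.17/11.0)² = 673 × 0.03892 = 26.19 mR/h.
Further attenuation needed: 26.19/3.30 = 7.936.
n = log₂(7.936) = 2.988 half-value layers.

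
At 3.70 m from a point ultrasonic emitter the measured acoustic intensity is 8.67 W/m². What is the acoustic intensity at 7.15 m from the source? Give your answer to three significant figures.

2.32 W/m²

Intensity scales as (d₁/d₂)², so scaling from 3.70 m to 7.15 m:
(3.70/7.15)² = 0.2678, so 8.67 × 0.2678 = 2.322 W/m².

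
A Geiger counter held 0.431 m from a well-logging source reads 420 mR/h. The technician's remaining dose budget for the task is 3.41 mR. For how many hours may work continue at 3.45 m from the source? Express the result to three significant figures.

Since intensity falls as 1/r², rate at 3.45 m:
420 × (0.431/3.45)² = 420 × 0.01561 = 6.556 mR/h.
Stay time = 3.41 mR ÷ 6.556 mR/h = 0.5201 h.

0.520 h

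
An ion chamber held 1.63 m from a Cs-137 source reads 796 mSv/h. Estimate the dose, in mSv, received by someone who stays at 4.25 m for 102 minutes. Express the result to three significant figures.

199 mSv

Since intensity falls as 1/r², rate at 4.25 m:
796 × (1.63/4.25)² = 796 × 0.1471 = 117.1 mSv/h.
Dose = rate × time = 117.1 mSv/h × 1.700 h = 199.1 mSv.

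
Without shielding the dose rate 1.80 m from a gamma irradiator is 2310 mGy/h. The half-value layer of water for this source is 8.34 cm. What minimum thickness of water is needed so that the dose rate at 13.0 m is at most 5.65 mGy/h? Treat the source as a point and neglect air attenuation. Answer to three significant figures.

24.8 cm

At 13.0 m, distance alone gives 2310 × (1.80/13.0)² = 2310 × 0.01917 = 44.28 mGy/h.
Further attenuation needed: 44.28/5.65 = 7.837.
n = log₂(7.837) = 2.970 half-value layers.
Thickness = 2.970 × 8.34 cm = 24.77 cm.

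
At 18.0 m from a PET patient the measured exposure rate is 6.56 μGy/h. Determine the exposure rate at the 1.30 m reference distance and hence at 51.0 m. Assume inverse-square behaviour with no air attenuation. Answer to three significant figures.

1260 μGy/h; 0.817 μGy/h

Since intensity falls as 1/r²,
At 1.30 m: 6.56 × (18.0/1.30)² = 6.56 × 191.7 = 1258 μGy/h
At 51.0 m: (1.30/51.0)² = 0.0006498, so 1258 × 0.0006498 = 0.8174 μGy/h.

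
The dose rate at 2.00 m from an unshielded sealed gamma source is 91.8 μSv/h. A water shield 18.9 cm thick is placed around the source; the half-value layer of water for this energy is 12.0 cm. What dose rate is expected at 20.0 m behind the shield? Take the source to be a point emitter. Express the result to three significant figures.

Distance alone: (2.00/20.0)² = 0.01000, so 91.8 × 0.01000 = 0.9180 μSv/h.
Shield: 18.9/12.0 = 1.575 half-value layers → attenuation 2^(−1.575) = 0.3356.
Combined: 0.9180 × 0.3356 = 0.3081 μSv/h.

0.308 μSv/h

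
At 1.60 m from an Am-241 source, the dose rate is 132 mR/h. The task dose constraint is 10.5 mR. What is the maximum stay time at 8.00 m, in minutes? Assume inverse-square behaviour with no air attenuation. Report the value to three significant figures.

119 min

By the inverse-square law, rate at 8.00 m:
(1.60/8.00)² = 0.04000, so 132 × 0.04000 = 5.280 mR/h.
Stay time = 10.5 mR ÷ 5.280 mR/h = 1.989 h = 119.3 min.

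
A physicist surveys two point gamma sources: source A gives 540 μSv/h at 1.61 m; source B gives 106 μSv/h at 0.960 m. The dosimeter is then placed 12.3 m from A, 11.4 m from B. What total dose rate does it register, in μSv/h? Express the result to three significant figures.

By superposition, sum each source's inverse-square contribution:
A: 540 × (1.61/12.3)² = 9.252 μSv/h
B: 106 × (0.960/11.4)² = 0.7517 μSv/h
Total = 9.252 + 0.7517 = 10.00 μSv/h.

10.0 μSv/h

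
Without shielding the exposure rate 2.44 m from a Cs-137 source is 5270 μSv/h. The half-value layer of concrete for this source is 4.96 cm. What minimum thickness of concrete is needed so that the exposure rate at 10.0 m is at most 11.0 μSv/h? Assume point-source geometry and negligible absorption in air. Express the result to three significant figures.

24.0 cm

At 10.0 m, distance alone gives 5270 × (2.44/10.0)² = 5270 × 0.05954 = 313.8 μSv/h.
Further attenuation needed: 313.8/11.0 = 28.53.
n = log₂(28.53) = 4.834 half-value layers.
Thickness = 4.834 × 4.96 cm = 23.98 cm.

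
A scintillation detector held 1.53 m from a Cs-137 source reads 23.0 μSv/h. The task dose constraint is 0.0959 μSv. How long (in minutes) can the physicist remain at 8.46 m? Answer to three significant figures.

7.65 min

Applying the 1/r² law, rate at 8.46 m:
23.0 × (1.53/8.46)² = 23.0 × 0.03271 = 0.7523 μSv/h.
Stay time = 0.0959 μSv ÷ 0.7523 μSv/h = 0.1275 h = 7.650 min.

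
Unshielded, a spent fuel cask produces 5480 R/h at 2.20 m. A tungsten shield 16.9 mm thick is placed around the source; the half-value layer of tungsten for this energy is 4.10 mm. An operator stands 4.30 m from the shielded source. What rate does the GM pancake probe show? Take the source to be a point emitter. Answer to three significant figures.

82.4 R/h

Distance alone: (2.20/4.30)² = 0.2618, so 5480 × 0.2618 = 1435 R/h.
Shield: 16.9/4.10 = 4.122 half-value layers → attenuation 2^(−4.122) = 0.05743.
Combined: 1435 × 0.05743 = 82.41 R/h.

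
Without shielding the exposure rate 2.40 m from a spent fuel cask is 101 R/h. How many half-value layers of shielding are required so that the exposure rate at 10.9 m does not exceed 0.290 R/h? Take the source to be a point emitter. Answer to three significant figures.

At 10.9 m, distance alone gives 101 × (2.40/10.9)² = 101 × 0.04848 = 4.896 R/h.
Further attenuation needed: 4.896/0.290 = 16.88.
n = log₂(16.88) = 4.077 half-value layers.

4.08 half-value layers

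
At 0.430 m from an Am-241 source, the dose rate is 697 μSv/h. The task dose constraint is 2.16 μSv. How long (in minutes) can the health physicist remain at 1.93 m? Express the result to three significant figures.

Since intensity falls as 1/r², rate at 1.93 m:
(0.430/1.93)² = 0.04964, so 697 × 0.04964 = 34.60 μSv/h.
Stay time = 2.16 μSv ÷ 34.60 μSv/h = 0.06243 h = 3.746 min.

3.75 min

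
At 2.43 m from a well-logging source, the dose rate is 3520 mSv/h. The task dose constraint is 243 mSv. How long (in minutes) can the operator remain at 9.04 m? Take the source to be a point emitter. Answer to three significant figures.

Intensity scales as (d₁/d₂)², so rate at 9.04 m:
3520 × (2.43/9.04)² = 3520 × 0.07226 = 254.4 mSv/h.
Stay time = 243 mSv ÷ 254.4 mSv/h = 0.9552 h = 57.31 min.

57.3 min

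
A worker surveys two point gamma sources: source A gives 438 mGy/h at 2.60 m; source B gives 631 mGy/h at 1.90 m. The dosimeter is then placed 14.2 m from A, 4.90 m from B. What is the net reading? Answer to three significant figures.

By superposition, sum each source's inverse-square contribution:
A: 438 × (2.60/14.2)² = 14.68 mGy/h
B: 631 × (1.90/4.90)² = 94.87 mGy/h
Total = 14.68 + 94.87 = 109.6 mGy/h.

110 mGy/h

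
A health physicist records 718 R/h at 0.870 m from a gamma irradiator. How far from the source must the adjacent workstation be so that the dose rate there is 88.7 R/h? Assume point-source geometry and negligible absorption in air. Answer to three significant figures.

Since intensity falls as 1/r², d₂ = d₁·√(I₁/I₂).
I₁/I₂ = 718/88.7 = 8.095, so d₂ = 0.870 × √8.095 = 2.475 m.

2.48 m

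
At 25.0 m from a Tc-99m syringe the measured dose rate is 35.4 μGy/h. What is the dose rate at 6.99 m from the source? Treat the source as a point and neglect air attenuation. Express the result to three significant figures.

Using I₁d₁² = I₂d₂², scaling from 25.0 m to 6.99 m:
35.4 × (25.0/6.99)² = 35.4 × 12.79 = 452.8 μGy/h.

453 μGy/h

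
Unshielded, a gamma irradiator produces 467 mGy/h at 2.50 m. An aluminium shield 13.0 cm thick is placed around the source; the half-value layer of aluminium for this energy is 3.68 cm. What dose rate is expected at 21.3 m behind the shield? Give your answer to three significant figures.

0.556 mGy/h

Distance alone: 467 × (2.50/21.3)² = 467 × 0.01378 = 6.435 mGy/h.
Shield: 13.0/3.68 = 3.533 half-value layers → attenuation 2^(−3.533) = 0.08639.
Combined: 6.435 × 0.08639 = 0.5559 mGy/h.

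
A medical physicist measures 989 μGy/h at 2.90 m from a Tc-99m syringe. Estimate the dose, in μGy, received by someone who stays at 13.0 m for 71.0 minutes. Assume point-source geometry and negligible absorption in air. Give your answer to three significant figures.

58.2 μGy

Intensity scales as (d₁/d₂)², so rate at 13.0 m:
989 × (2.90/13.0)² = 989 × 0.04976 = 49.21 μGy/h.
Dose = rate × time = 49.21 μGy/h × 1.183 h = 58.22 μGy.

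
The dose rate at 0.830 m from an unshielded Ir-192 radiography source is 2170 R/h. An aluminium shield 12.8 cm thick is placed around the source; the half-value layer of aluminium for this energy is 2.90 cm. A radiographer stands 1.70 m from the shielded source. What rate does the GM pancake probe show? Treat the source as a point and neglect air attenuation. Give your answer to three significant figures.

24.3 R/h

Distance alone: 2170 × (0.830/1.70)² = 2170 × 0.2384 = 517.3 R/h.
Shield: 12.8/2.90 = 4.414 half-value layers → attenuation 2^(−4.414) = 0.04691.
Combined: 517.3 × 0.04691 = 24.27 R/h.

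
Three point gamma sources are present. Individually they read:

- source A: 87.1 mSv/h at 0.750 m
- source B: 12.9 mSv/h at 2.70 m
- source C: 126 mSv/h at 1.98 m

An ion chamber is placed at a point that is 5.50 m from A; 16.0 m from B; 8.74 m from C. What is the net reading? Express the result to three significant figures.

By superposition, sum each source's inverse-square contribution:
A: 87.1 × (0.750/5.50)² = 1.620 mSv/h
B: 12.9 × (2.70/16.0)² = 0.3673 mSv/h
C: 126 × (1.98/8.74)² = 6.467 mSv/h
Total = 1.620 + 0.3673 + 6.467 = 8.454 mSv/h.

8.45 mSv/h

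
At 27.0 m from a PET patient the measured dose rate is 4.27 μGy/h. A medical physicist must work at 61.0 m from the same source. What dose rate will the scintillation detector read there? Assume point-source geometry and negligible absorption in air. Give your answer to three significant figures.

Since intensity falls as 1/r², scaling from 27.0 m to 61.0 m:
(27.0/61.0)² = 0.1959, so 4.27 × 0.1959 = 0.8365 μGy/h.

0.837 μGy/h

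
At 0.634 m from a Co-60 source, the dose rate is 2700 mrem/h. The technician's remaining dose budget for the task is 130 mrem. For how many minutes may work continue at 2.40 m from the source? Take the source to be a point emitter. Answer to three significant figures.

Applying the 1/r² law, rate at 2.40 m:
2700 × (0.634/2.40)² = 2700 × 0.06978 = 188.4 mrem/h.
Stay time = 130 mrem ÷ 188.4 mrem/h = 0.6900 h = 41.40 min.

41.4 min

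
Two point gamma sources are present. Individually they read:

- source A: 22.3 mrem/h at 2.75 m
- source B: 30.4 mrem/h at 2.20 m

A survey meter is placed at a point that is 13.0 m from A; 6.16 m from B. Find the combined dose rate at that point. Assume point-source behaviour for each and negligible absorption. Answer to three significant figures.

4.88 mrem/h

By superposition, sum each source's inverse-square contribution:
A: 22.3 × (2.75/13.0)² = 0.9979 mrem/h
B: 30.4 × (2.20/6.16)² = 3.878 mrem/h
Total = 0.9979 + 3.878 = 4.876 mrem/h.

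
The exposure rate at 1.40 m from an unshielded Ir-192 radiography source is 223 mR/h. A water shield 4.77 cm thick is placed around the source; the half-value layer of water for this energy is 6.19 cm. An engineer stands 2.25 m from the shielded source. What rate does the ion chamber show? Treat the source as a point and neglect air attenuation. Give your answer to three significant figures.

50.6 mR/h

Distance alone: (1.40/2.25)² = 0.3872, so 223 × 0.3872 = 86.35 mR/h.
Shield: 4.77/6.19 = 0.7706 half-value layers → attenuation 2^(−0.7706) = 0.5862.
Combined: 86.35 × 0.5862 = 50.62 mR/h.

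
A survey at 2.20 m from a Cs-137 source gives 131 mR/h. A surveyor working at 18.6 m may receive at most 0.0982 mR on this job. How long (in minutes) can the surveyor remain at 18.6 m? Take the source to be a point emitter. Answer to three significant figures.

3.21 min

Intensity scales as (d₁/d₂)², so rate at 18.6 m:
131 × (2.20/18.6)² = 131 × 0.01399 = 1.833 mR/h.
Stay time = 0.0982 mR ÷ 1.833 mR/h = 0.05357 h = 3.214 min.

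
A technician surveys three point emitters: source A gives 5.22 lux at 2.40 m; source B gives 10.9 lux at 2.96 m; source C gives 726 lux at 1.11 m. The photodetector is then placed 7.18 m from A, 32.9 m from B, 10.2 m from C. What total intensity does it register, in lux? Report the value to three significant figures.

9.27 lux

Each source contributes Iᵢ·(dᵢ/rᵢ)²; contributions add.
A: 5.22 × (2.40/7.18)² = 0.5832 lux
B: 10.9 × (2.96/32.9)² = 0.08823 lux
C: 726 × (1.11/10.2)² = 8.598 lux
Total = 0.5832 + 0.08823 + 8.598 = 9.269 lux.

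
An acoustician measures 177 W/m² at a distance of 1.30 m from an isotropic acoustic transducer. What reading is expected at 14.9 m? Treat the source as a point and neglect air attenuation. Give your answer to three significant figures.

Since intensity falls as 1/r², the rate at 14.9 m is
(1.30/14.9)² = 0.007612, so 177 × 0.007612 = 1.347 W/m².

1.35 W/m²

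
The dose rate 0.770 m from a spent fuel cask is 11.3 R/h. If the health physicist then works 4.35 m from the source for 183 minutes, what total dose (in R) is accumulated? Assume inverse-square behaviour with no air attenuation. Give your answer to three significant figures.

1.08 R

By the inverse-square law, rate at 4.35 m:
11.3 × (0.770/4.35)² = 11.3 × 0.03133 = 0.3540 R/h.
Dose = rate × time = 0.3540 R/h × 3.050 h = 1.080 R.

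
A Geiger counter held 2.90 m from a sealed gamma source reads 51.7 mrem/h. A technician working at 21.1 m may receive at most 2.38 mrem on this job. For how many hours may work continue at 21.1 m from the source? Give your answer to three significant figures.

2.44 h

By the inverse-square law, rate at 21.1 m:
51.7 × (2.90/21.1)² = 51.7 × 0.01889 = 0.9766 mrem/h.
Stay time = 2.38 mrem ÷ 0.9766 mrem/h = 2.437 h.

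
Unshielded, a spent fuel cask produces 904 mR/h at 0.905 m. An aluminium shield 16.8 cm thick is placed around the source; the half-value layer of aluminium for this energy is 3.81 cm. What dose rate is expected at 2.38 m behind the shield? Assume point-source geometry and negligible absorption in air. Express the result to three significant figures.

Distance alone: 904 × (0.905/2.38)² = 904 × 0.1446 = 130.7 mR/h.
Shield: 16.8/3.81 = 4.409 half-value layers → attenuation 2^(−4.409) = 0.04707.
Combined: 130.7 × 0.04707 = 6.152 mR/h.

6.15 mR/h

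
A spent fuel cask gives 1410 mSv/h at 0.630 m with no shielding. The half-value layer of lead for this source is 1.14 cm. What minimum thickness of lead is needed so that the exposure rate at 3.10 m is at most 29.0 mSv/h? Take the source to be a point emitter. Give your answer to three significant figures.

At 3.10 m, distance alone gives (0.630/3.10)² = 0.04130, so 1410 × 0.04130 = 58.23 mSv/h.
Further attenuation needed: 58.23/29.0 = 2.008.
n = log₂(2.008) = 1.006 half-value layers.
Thickness = 1.006 × 1.14 cm = 1.147 cm.

1.15 cm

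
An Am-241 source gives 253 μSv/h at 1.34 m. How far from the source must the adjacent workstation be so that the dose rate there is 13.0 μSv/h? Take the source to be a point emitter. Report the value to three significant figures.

By the inverse-square law, d₂ = d₁·√(I₁/I₂).
I₁/I₂ = 253/13.0 = 19.46, so d₂ = 1.34 × √19.46 = 5.911 m.

5.91 m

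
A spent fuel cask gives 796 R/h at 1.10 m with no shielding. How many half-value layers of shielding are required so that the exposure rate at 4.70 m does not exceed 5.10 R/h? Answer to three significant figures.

3.10 half-value layers

At 4.70 m, distance alone gives (1.10/4.70)² = 0.05478, so 796 × 0.05478 = 43.60 R/h.
Further attenuation needed: 43.60/5.10 = 8.549.
n = log₂(8.549) = 3.096 half-value layers.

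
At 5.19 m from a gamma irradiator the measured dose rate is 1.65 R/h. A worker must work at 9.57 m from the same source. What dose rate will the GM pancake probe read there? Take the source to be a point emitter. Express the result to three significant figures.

0.485 R/h

Using I₁d₁² = I₂d₂², scaling from 5.19 m to 9.57 m:
1.65 × (5.19/9.57)² = 1.65 × 0.2941 = 0.4853 R/h.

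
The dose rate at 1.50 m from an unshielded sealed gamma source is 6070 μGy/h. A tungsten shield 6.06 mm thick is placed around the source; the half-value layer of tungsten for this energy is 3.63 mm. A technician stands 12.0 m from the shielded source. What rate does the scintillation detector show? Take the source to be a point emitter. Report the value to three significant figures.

Distance alone: (1.50/12.0)² = 0.01562, so 6070 × 0.01562 = 94.81 μGy/h.
Shield: 6.06/3.63 = 1.669 half-value layers → attenuation 2^(−1.669) = 0.3145.
Combined: 94.81 × 0.3145 = 29.82 μGy/h.

29.8 μGy/h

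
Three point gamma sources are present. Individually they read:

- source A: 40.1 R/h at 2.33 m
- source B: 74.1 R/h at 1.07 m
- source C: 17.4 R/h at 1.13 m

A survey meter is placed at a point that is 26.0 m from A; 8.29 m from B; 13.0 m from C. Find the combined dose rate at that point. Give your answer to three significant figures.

1.69 R/h

Each source contributes Iᵢ·(dᵢ/rᵢ)²; contributions add.
A: 40.1 × (2.33/26.0)² = 0.3220 R/h
B: 74.1 × (1.07/8.29)² = 1.234 R/h
C: 17.4 × (1.13/13.0)² = 0.1315 R/h
Total = 0.3220 + 1.234 + 0.1315 = 1.688 R/h.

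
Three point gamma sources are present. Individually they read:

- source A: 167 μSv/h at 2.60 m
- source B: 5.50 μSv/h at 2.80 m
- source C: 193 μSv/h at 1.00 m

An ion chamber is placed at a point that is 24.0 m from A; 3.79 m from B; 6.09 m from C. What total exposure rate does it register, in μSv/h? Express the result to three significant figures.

Each source contributes Iᵢ·(dᵢ/rᵢ)²; contributions add.
A: 167 × (2.60/24.0)² = 1.960 μSv/h
B: 5.50 × (2.80/3.79)² = 3.002 μSv/h
C: 193 × (1.00/6.09)² = 5.204 μSv/h
Total = 1.960 + 3.002 + 5.204 = 10.17 μSv/h.

10.2 μSv/h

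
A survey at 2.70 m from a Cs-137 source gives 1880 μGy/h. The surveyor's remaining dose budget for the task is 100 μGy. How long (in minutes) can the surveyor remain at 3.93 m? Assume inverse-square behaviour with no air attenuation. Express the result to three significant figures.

6.76 min

By the inverse-square law, rate at 3.93 m:
(2.70/3.93)² = 0.4720, so 1880 × 0.4720 = 887.4 μGy/h.
Stay time = 100 μGy ÷ 887.4 μGy/h = 0.1127 h = 6.762 min.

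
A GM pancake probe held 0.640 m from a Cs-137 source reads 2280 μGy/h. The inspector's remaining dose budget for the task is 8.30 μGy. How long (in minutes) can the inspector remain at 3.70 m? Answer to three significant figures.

Using I₁d₁² = I₂d₂², rate at 3.70 m:
(0.640/3.70)² = 0.02992, so 2280 × 0.02992 = 68.22 μGy/h.
Stay time = 8.30 μGy ÷ 68.22 μGy/h = 0.1217 h = 7.302 min.

7.30 min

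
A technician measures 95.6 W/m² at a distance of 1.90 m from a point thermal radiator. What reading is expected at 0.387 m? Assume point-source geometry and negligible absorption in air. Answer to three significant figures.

Applying the 1/r² law, the rate at 0.387 m is
95.6 × (1.90/0.387)² = 95.6 × 24.10 = 2304 W/m².

2300 W/m²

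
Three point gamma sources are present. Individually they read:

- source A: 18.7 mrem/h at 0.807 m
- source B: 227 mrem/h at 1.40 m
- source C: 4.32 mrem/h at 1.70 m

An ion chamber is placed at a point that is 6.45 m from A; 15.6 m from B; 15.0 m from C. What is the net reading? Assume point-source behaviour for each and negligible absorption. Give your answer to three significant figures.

2.18 mrem/h

Each source contributes Iᵢ·(dᵢ/rᵢ)²; contributions add.
A: 18.7 × (0.807/6.45)² = 0.2927 mrem/h
B: 227 × (1.40/15.6)² = 1.828 mrem/h
C: 4.32 × (1.70/15.0)² = 0.05549 mrem/h
Total = 0.2927 + 1.828 + 0.05549 = 2.176 mrem/h.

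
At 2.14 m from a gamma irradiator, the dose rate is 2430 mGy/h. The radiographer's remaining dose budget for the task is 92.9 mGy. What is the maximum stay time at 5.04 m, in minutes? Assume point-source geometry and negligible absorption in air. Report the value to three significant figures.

By the inverse-square law, rate at 5.04 m:
2430 × (2.14/5.04)² = 2430 × 0.1803 = 438.1 mGy/h.
Stay time = 92.9 mGy ÷ 438.1 mGy/h = 0.2121 h = 12.73 min.

12.7 min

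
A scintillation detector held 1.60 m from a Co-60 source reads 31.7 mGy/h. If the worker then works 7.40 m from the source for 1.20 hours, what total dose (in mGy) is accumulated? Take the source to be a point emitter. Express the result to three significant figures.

1.78 mGy

Using I₁d₁² = I₂d₂², rate at 7.40 m:
(1.60/7.40)² = 0.04675, so 31.7 × 0.04675 = 1.482 mGy/h.
Dose = rate × time = 1.482 mGy/h × 1.200 h = 1.778 mGy.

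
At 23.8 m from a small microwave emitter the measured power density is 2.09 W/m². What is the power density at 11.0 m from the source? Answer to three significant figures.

By the inverse-square law, scaling from 23.8 m to 11.0 m:
2.09 × (23.8/11.0)² = 2.09 × 4.681 = 9.783 W/m².

9.78 W/m²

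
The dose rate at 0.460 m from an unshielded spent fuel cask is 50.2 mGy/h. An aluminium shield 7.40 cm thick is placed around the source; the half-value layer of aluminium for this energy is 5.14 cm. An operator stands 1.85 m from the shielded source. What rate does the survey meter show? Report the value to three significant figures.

Distance alone: (0.460/1.85)² = 0.06183, so 50.2 × 0.06183 = 3.104 mGy/h.
Shield: 7.40/5.14 = 1.440 half-value layers → attenuation 2^(−1.440) = 0.3686.
Combined: 3.104 × 0.3686 = 1.144 mGy/h.

1.14 mGy/h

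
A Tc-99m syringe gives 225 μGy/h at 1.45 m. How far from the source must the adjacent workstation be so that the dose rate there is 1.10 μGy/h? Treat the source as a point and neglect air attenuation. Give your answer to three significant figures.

Applying the 1/r² law, d₂ = d₁·√(I₁/I₂).
I₁/I₂ = 225/1.10 = 204.5, so d₂ = 1.45 × √204.5 = 20.74 m.

20.7 m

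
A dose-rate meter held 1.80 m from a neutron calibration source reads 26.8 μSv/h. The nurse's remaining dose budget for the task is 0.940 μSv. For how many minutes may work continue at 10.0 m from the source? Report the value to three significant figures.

Intensity scales as (d₁/d₂)², so rate at 10.0 m:
(1.80/10.0)² = 0.03240, so 26.8 × 0.03240 = 0.8683 μSv/h.
Stay time = 0.940 μSv ÷ 0.8683 μSv/h = 1.083 h = 64.98 min.

65.0 min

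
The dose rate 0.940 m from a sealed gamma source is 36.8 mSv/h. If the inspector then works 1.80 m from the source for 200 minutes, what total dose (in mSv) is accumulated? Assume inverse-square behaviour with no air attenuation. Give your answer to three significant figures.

33.5 mSv

Since intensity falls as 1/r², rate at 1.80 m:
(0.940/1.80)² = 0.2727, so 36.8 × 0.2727 = 10.04 mSv/h.
Dose = rate × time = 10.04 mSv/h × 3.333 h = 33.46 mSv.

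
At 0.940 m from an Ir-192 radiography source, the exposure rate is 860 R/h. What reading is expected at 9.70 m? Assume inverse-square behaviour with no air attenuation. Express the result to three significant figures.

8.08 R/h

Intensity scales as (d₁/d₂)², so the rate at 9.70 m is
(0.940/9.70)² = 0.009391, so 860 × 0.009391 = 8.076 R/h.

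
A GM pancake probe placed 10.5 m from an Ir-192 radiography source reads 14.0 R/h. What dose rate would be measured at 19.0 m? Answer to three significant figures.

4.28 R/h

Applying the 1/r² law, scaling from 10.5 m to 19.0 m:
14.0 × (10.5/19.0)² = 14.0 × 0.3054 = 4.276 R/h.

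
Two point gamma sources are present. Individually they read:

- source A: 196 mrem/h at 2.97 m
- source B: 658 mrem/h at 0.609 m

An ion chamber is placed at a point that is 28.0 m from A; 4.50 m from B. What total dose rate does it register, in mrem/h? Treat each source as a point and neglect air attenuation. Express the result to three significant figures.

14.3 mrem/h

By superposition, sum each source's inverse-square contribution:
A: 196 × (2.97/28.0)² = 2.205 mrem/h
B: 658 × (0.609/4.50)² = 12.05 mrem/h
Total = 2.205 + 12.05 = 14.26 mrem/h.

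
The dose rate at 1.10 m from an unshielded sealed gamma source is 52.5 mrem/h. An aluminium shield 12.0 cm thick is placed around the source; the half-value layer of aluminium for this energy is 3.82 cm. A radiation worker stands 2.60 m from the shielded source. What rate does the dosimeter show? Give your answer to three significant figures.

1.07 mrem/h

Distance alone: (1.10/2.60)² = 0.1790, so 52.5 × 0.1790 = 9.397 mrem/h.
Shield: 12.0/3.82 = 3.141 half-value layers → attenuation 2^(−3.141) = 0.1134.
Combined: 9.397 × 0.1134 = 1.066 mrem/h.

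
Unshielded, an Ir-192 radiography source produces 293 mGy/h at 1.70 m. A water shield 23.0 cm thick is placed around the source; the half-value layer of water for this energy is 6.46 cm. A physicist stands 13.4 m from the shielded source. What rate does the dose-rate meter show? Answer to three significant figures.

0.400 mGy/h

Distance alone: 293 × (1.70/13.4)² = 293 × 0.01609 = 4.714 mGy/h.
Shield: 23.0/6.46 = 3.560 half-value layers → attenuation 2^(−3.560) = 0.08479.
Combined: 4.714 × 0.08479 = 0.3997 mGy/h.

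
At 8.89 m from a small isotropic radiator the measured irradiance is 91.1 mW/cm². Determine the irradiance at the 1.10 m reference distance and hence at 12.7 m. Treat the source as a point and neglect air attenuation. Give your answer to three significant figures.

Intensity scales as (d₁/d₂)², so
At 1.10 m: (8.89/1.10)² = 65.32, so 91.1 × 65.32 = 5951 mW/cm²
At 12.7 m: (1.10/12.7)² = 0.007502, so 5951 × 0.007502 = 44.64 mW/cm².

5950 mW/cm²; 44.6 mW/cm²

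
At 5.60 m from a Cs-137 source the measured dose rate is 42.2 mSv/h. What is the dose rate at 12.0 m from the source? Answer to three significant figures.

9.19 mSv/h

Applying the 1/r² law, scaling from 5.60 m to 12.0 m:
(5.60/12.0)² = 0.2178, so 42.2 × 0.2178 = 9.191 mSv/h.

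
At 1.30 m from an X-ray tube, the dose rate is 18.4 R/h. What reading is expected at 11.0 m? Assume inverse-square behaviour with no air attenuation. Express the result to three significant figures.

Intensity scales as (d₁/d₂)², so the rate at 11.0 m is
(1.30/11.0)² = 0.01397, so 18.4 × 0.01397 = 0.2570 R/h.

0.257 R/h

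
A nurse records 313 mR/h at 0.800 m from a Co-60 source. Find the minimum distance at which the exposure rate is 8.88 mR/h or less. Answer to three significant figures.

By the inverse-square law, d₂ = d₁·√(I₁/I₂).
I₁/I₂ = 313/8.88 = 35.25, so d₂ = 0.800 × √35.25 = 4.750 m.

4.75 m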